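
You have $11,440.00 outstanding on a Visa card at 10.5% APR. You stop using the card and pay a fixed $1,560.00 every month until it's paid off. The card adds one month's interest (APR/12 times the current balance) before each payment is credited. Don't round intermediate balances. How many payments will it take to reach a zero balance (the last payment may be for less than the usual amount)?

8 payments

Monthly rate r = 10.5%/12 = 0.875% = 0.00875.
Recurrence: B ← B·(1+r) − $1,560.00.
Month 1: interest $100.10; balance after payment $9,980.10.
Month 2: interest $87.33; balance after payment $8,507.43.
Closed form: n = −ln(1 − rB₀/P)/ln(1+r) = −ln(0.93583)/ln(1.00875) ≈ 7.612, so the balance reaches zero during payment 8.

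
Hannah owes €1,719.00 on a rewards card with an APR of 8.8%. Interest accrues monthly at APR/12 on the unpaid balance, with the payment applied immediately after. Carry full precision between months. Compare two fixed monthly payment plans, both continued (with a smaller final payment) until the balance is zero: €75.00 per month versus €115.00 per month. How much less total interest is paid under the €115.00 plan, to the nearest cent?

€61.52

Monthly rate r = 8.8%/12 = 0.733333% = 0.00733333.
At €75.00/mo: n = ⌈−ln(1 − rB₀/P)/ln(1+r)⌉ = 26 payments (last €13.95); total interest = total paid − €1,719.00 = €169.95.
At €115.00/mo: 16 payments (last €102.43); total interest €108.43.
Interest saved = €169.95 − €108.43 = €61.52.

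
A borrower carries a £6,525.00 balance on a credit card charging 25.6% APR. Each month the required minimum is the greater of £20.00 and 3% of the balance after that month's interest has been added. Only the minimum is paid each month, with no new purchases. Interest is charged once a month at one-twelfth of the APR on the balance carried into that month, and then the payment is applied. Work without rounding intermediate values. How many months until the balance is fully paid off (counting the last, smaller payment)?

303 months

Monthly rate r = 25.6%/12 = 2.13333% = 0.0213333.
While 3% of the post-interest balance exceeds £20.00, each month B ← (B·(1+r))·(1 − 0.03), i.e. B shrinks by the factor (1+r)·0.97 = 0.99069.
This holds for months 1–247. Entering month 248 the balance is £648.00; 3% of the post-interest balance is now below £20.00, so the flat £20.00 minimum applies from here.
From month 248 a fixed £20.00 at rate r clears £648.00 in 56 more payments. Total: 247 + 56 = 303 months.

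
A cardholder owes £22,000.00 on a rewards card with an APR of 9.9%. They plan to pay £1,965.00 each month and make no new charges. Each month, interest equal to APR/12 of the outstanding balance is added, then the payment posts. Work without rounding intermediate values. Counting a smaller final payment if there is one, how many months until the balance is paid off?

Monthly rate r = 9.9%/12 = 0.825% = 0.00825.
Recurrence: B ← B·(1+r) − £1,965.00.
Month 1: interest £181.50; balance after payment £20,216.50.
Month 2: interest £166.79; balance after payment £18,418.29.
Closed form: n = −ln(1 − rB₀/P)/ln(1+r) = −ln(0.90763)/ln(1.00825) ≈ 11.796, so the balance reaches zero during payment 12.

12 months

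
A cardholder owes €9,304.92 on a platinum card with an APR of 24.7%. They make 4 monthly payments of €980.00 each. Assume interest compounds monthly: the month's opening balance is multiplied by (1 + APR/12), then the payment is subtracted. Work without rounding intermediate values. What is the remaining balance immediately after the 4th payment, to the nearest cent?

€6,052.31

Monthly rate r = 24.7%/12 = 2.05833% = 0.0205833.
Each month: B ← B·(1+r) − €980.00.
Month 1: interest €191.53; balance after payment €8,516.45.
Month 2: interest €175.30; balance after payment €7,711.74.
Month 3: interest €158.73; balance after payment €6,890.48.
Month 4: interest €141.83; balance after payment €6,052.31.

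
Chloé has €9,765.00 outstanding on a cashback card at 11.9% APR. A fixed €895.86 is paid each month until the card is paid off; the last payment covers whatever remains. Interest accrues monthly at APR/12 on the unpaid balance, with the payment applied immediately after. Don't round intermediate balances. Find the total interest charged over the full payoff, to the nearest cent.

Monthly rate r = 11.9%/12 = 0.991667% = 0.00991667.
Payoff takes n = ⌈−ln(1 − rB₀/P)/ln(1+r)⌉ = ⌈11.593⌉ = 12 payments; the last is €531.94.
Total paid = 11·€895.86 + €531.94 = €10,386.40.
Total interest = total paid − principal = €10,386.40 − €9,765.00 = €621.40.

€621.40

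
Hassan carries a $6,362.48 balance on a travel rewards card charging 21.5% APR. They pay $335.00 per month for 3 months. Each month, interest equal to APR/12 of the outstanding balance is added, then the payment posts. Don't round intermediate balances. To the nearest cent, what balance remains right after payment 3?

Monthly rate r = 21.5%/12 = 1.79167% = 0.0179167.
Each month: B ← B·(1+r) − $335.00.
Month 1: interest $113.99; balance after payment $6,141.47.
Month 2: interest $110.03; balance after payment $5,916.51.
Month 3: interest $106.00; balance after payment $5,687.51.

$5,687.51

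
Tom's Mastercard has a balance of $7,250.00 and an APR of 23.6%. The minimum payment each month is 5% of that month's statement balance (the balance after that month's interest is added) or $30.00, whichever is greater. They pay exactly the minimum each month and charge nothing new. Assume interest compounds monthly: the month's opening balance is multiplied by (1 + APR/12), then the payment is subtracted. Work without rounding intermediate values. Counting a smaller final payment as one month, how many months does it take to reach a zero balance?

104 months

Monthly rate r = 23.6%/12 = 1.96667% = 0.0196667.
While 5% of the post-interest balance exceeds $30.00, each month B ← (B·(1+r))·(1 − 0.05), i.e. B shrinks by the factor (1+r)·0.95 = 0.96868.
This holds for months 1–79. Entering month 80 the balance is $587.09; 5% of the post-interest balance is now below $30.00, so the flat $30.00 minimum applies from here.
From month 80 a fixed $30.00 at rate r clears $587.09 in 25 more payments. Total: 79 + 25 = 104 months.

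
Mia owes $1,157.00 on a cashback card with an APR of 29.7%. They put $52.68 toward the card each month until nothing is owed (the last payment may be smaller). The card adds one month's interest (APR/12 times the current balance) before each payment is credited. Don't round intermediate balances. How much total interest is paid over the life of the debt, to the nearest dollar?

$533

Monthly rate r = 29.7%/12 = 2.475% = 0.02475.
Payoff takes n = ⌈−ln(1 − rB₀/P)/ln(1+r)⌉ = ⌈32.081⌉ = 33 payments; the last is $4.32.
Total paid = 32·$52.68 + $4.32 = $1,690.08.
Total interest = total paid − principal = $1,690.08 − $1,157.00 = $533.08.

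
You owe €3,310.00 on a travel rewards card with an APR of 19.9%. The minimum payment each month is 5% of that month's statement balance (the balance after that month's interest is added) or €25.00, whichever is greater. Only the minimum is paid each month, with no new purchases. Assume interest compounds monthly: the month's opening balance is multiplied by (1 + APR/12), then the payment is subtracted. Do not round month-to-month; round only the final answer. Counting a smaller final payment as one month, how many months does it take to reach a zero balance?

79 months

Monthly rate r = 19.9%/12 = 1.65833% = 0.0165833.
While 5% of the post-interest balance exceeds €25.00, each month B ← (B·(1+r))·(1 − 0.05), i.e. B shrinks by the factor (1+r)·0.95 = 0.96575.
This holds for months 1–55. Entering month 56 the balance is €486.96; 5% of the post-interest balance is now below €25.00, so the flat €25.00 minimum applies from here.
From month 56 a fixed €25.00 at rate r clears €486.96 in 24 more payments. Total: 55 + 24 = 79 months.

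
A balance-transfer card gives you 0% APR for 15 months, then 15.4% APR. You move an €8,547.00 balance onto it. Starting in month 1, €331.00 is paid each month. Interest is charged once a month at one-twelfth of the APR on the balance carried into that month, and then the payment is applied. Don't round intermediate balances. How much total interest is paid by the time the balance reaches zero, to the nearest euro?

€300

Promo months 1–15 at r₀ = 0%/12 = 0; months 16+ at r₁ = 15.4%/12 = 0.0128333.
After month 15 (no interest yet): B = €8,547.00 − 15·€331.00 = €3,582.00.
Then at r₁ with €331.00/mo: n₂ = −ln(1 − r₁·B/P)/ln(1+r₁) ≈ 11.73 → 12 more payments.
Total paid = 26·€331.00 + €240.57 = €8,846.57; interest = €8,846.57 − €8,547.00 = €299.57.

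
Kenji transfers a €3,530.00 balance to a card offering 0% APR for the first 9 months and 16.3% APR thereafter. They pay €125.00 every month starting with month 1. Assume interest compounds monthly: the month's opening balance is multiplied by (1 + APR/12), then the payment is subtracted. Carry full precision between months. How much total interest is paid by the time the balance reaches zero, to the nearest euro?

Promo months 1–9 at r₀ = 0%/12 = 0; months 10+ at r₁ = 16.3%/12 = 0.0135833.
After month 9 (no interest yet): B = €3,530.00 − 9·€125.00 = €2,405.00.
Then at r₁ with €125.00/mo: n₂ = −ln(1 − r₁·B/P)/ln(1+r₁) ≈ 22.45 → 23 more payments.
Total paid = 31·€125.00 + €56.73 = €3,931.73; interest = €3,931.73 − €3,530.00 = €401.73.

€402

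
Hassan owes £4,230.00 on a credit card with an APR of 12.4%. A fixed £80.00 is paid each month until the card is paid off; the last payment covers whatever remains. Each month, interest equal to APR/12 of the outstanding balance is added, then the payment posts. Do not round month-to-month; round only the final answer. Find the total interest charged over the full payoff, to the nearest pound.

£1,921

Monthly rate r = 12.4%/12 = 1.03333% = 0.0103333.
Payoff takes n = ⌈−ln(1 − rB₀/P)/ln(1+r)⌉ = ⌈76.893⌉ = 77 payments; the last is £71.48.
Total paid = 76·£80.00 + £71.48 = £6,151.48.
Total interest = total paid − principal = £6,151.48 − £4,230.00 = £1,921.48.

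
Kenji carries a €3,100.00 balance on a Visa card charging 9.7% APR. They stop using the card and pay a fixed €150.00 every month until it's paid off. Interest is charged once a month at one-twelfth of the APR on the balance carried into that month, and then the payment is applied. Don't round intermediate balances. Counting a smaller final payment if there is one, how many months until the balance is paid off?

23 months

Monthly rate r = 9.7%/12 = 0.808333% = 0.00808333.
Recurrence: B ← B·(1+r) − €150.00.
Month 1: interest €25.06; balance after payment €2,975.06.
Month 2: interest €24.05; balance after payment €2,849.11.
Closed form: n = −ln(1 − rB₀/P)/ln(1+r) = −ln(0.83294)/ln(1.00808) ≈ 22.704, so the balance reaches zero during payment 23.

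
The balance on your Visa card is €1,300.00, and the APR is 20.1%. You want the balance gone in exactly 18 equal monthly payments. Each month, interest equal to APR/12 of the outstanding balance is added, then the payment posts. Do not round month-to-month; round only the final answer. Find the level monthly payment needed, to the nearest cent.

€84.25

Monthly rate r = 20.1%/12 = 1.675% = 0.01675.
Level-payment amortization: P = B₀·r / (1 − (1+r)^(−n)) = 1300.00·0.01675 / (1 − 1.01675^(−18)).
Denominator 1 − (1+r)^(−18) = 0.258442655.
P = 21.775 / 0.258442655 ≈ 84.25.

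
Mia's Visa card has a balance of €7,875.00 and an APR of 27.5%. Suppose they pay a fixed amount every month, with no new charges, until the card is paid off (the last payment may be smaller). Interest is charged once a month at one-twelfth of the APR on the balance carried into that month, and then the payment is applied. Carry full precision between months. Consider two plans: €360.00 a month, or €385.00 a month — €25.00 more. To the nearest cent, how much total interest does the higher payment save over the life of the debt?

Monthly rate r = 27.5%/12 = 2.29167% = 0.0229167.
At €360.00/mo: n = ⌈−ln(1 − rB₀/P)/ln(1+r)⌉ = 31 payments (last €255.28); total interest = total paid − €7,875.00 = €3,180.28.
At €385.00/mo: 28 payments (last €353.01); total interest €2,873.01.
Interest saved = €3,180.28 − €2,873.01 = €307.27.

€307.27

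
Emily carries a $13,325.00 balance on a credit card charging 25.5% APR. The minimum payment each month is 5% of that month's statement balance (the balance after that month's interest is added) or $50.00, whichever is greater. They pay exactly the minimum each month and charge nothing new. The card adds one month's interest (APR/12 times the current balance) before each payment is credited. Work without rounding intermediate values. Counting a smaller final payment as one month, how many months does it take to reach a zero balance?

112 months

Monthly rate r = 25.5%/12 = 2.125% = 0.02125.
While 5% of the post-interest balance exceeds $50.00, each month B ← (B·(1+r))·(1 − 0.05), i.e. B shrinks by the factor (1+r)·0.95 = 0.97019.
This holds for months 1–87. Entering month 88 the balance is $957.44; 5% of the post-interest balance is now below $50.00, so the flat $50.00 minimum applies from here.
From month 88 a fixed $50.00 at rate r clears $957.44 in 25 more payments. Total: 87 + 25 = 112 months.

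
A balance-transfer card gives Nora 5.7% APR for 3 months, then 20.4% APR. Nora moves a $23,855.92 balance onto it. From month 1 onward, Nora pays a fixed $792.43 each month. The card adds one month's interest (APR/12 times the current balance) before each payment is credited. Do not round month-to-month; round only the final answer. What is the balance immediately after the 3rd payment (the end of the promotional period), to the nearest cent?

Promo months 1–3 at r₀ = 5.7%/12 = 0.00475; months 4+ at r₁ = 20.4%/12 = 0.017.
After month 3: iterate B ← B·(1+r₀) − $792.43 for 3 months → $21,808.88.

$21,808.88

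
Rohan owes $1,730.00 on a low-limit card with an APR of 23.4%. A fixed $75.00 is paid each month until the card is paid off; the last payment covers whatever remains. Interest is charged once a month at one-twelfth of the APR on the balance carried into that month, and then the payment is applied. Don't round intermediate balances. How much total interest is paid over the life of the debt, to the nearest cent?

Monthly rate r = 23.4%/12 = 1.95% = 0.0195.
Payoff takes n = ⌈−ln(1 − rB₀/P)/ln(1+r)⌉ = ⌈30.937⌉ = 31 payments; the last is $70.35.
Total paid = 30·$75.00 + $70.35 = $2,320.35.
Total interest = total paid − principal = $2,320.35 − $1,730.00 = $590.35.

$590.35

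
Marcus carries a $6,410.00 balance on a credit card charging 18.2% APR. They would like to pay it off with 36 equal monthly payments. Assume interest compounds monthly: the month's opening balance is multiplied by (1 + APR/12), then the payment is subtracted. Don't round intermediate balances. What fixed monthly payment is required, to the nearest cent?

$232.38

Monthly rate r = 18.2%/12 = 1.51667% = 0.0151667.
Level-payment amortization: P = B₀·r / (1 − (1+r)^(−n)) = 6410.00·0.0151667 / (1 − 1.01517^(−36)).
Denominator 1 − (1+r)^(−36) = 0.418358438.
P = 97.2183 / 0.418358438 ≈ 232.38.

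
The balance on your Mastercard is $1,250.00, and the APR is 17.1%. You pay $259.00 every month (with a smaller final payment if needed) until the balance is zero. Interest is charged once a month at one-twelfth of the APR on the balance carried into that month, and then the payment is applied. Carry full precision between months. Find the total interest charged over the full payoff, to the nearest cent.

$54.33

Monthly rate r = 17.1%/12 = 1.425% = 0.01425.
Payoff takes n = ⌈−ln(1 − rB₀/P)/ln(1+r)⌉ = ⌈5.036⌉ = 6 payments; the last is $9.33.
Total paid = 5·$259.00 + $9.33 = $1,304.33.
Total interest = total paid − principal = $1,304.33 − $1,250.00 = $54.33.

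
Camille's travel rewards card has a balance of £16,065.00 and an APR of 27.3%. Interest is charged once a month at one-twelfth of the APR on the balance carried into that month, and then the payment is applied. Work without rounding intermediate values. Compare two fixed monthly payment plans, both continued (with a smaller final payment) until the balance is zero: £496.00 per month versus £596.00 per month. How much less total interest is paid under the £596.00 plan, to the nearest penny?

Monthly rate r = 27.3%/12 = 2.275% = 0.02275.
At £496.00/mo: n = ⌈−ln(1 − rB₀/P)/ln(1+r)⌉ = 60 payments (last £173.92); total interest = total paid − £16,065.00 = £13,372.92.
At £596.00/mo: 43 payments (last £136.42); total interest £9,103.42.
Interest saved = £13,372.92 − £9,103.42 = £4,269.50.

£4,269.50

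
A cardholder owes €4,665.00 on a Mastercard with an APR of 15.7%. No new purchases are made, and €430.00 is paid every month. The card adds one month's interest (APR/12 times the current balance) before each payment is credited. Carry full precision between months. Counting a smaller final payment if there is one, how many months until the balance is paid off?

Monthly rate r = 15.7%/12 = 1.30833% = 0.0130833.
Recurrence: B ← B·(1+r) − €430.00.
Month 1: interest €61.03; balance after payment €4,296.03.
Month 2: interest €56.21; balance after payment €3,922.24.
Closed form: n = −ln(1 − rB₀/P)/ln(1+r) = −ln(0.85806)/ln(1.01308) ≈ 11.777, so the balance reaches zero during payment 12.

12 months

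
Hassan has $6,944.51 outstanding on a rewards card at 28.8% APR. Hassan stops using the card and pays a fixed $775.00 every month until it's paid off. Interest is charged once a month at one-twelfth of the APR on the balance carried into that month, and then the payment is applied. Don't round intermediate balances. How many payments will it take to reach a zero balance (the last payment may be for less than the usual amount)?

11 months

Monthly rate r = 28.8%/12 = 2.4% = 0.024.
Recurrence: B ← B·(1+r) − $775.00.
Month 1: interest $166.67; balance after payment $6,336.18.
Month 2: interest $152.07; balance after payment $5,713.25.
Closed form: n = −ln(1 − rB₀/P)/ln(1+r) = −ln(0.78494)/ln(1.024) ≈ 10.210, so the balance reaches zero during payment 11.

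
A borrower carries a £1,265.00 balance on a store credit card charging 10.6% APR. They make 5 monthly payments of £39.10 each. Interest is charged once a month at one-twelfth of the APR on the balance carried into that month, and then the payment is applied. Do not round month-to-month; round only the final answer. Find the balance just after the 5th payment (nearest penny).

£1,122.88

Monthly rate r = 10.6%/12 = 0.883333% = 0.00883333.
Each month: B ← B·(1+r) − £39.10.
Month 1: interest £11.17; balance after payment £1,237.07.
Month 2: interest £10.93; balance after payment £1,208.90.
Month 3: interest £10.68; balance after payment £1,180.48.
Month 4: interest £10.43; balance after payment £1,151.81.
Month 5: interest £10.17; balance after payment £1,122.88.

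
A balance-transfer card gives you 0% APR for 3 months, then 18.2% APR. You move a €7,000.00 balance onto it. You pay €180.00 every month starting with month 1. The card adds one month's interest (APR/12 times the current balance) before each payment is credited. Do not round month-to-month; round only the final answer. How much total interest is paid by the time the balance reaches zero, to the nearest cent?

€2,938.58

Promo months 1–3 at r₀ = 0%/12 = 0; months 4+ at r₁ = 18.2%/12 = 0.0151667.
After month 3 (no interest yet): B = €7,000.00 − 3·€180.00 = €6,460.00.
Then at r₁ with €180.00/mo: n₂ = −ln(1 − r₁·B/P)/ln(1+r₁) ≈ 52.21 → 53 more payments.
Total paid = 55·€180.00 + €38.58 = €9,938.58; interest = €9,938.58 − €7,000.00 = €2,938.58.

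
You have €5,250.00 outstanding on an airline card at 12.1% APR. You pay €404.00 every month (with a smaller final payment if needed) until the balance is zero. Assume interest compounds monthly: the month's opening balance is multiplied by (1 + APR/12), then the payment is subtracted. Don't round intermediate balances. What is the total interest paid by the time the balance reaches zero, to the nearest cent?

€405.64

Monthly rate r = 12.1%/12 = 1.00833% = 0.0100833.
Payoff takes n = ⌈−ln(1 − rB₀/P)/ln(1+r)⌉ = ⌈13.999⌉ = 14 payments; the last is €403.64.
Total paid = 13·€404.00 + €403.64 = €5,655.64.
Total interest = total paid − principal = €5,655.64 − €5,250.00 = €405.64.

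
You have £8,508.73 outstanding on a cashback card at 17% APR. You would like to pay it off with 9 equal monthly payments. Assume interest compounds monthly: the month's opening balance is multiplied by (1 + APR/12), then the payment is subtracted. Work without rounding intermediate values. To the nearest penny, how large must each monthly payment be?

£1,013.64

Monthly rate r = 17%/12 = 1.41667% = 0.0141667.
Level-payment amortization: P = B₀·r / (1 − (1+r)^(−n)) = 8508.73·0.0141667 / (1 − 1.01417^(−9)).
Denominator 1 − (1+r)^(−9) = 0.118918646.
P = 120.54 / 0.118918646 ≈ 1013.64.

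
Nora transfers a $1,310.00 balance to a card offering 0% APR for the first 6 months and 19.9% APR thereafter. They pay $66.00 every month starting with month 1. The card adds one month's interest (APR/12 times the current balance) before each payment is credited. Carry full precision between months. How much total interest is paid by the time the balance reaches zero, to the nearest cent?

Promo months 1–6 at r₀ = 0%/12 = 0; months 7+ at r₁ = 19.9%/12 = 0.0165833.
After month 6 (no interest yet): B = $1,310.00 − 6·$66.00 = $914.00.
Then at r₁ with $66.00/mo: n₂ = −ln(1 − r₁·B/P)/ln(1+r₁) ≈ 15.86 → 16 more payments.
Total paid = 21·$66.00 + $57.07 = $1,443.07; interest = $1,443.07 − $1,310.00 = $133.07.

$133.07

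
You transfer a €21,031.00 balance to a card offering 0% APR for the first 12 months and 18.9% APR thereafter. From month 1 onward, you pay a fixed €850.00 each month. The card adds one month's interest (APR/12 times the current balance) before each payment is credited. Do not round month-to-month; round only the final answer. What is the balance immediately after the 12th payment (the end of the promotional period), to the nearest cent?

€10,831.00

Promo months 1–12 at r₀ = 0%/12 = 0; months 13+ at r₁ = 18.9%/12 = 0.01575.
After month 12 (no interest yet): B = €21,031.00 − 12·€850.00 = €10,831.00.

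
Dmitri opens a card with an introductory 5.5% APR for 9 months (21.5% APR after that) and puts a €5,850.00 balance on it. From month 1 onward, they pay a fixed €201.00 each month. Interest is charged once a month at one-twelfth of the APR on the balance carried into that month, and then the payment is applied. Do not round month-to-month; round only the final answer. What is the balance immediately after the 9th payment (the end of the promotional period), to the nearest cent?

Promo months 1–9 at r₀ = 5.5%/12 = 0.00458333; months 10+ at r₁ = 21.5%/12 = 0.0179167.
After month 9: iterate B ← B·(1+r₀) − €201.00 for 9 months → €4,253.26.

€4,253.26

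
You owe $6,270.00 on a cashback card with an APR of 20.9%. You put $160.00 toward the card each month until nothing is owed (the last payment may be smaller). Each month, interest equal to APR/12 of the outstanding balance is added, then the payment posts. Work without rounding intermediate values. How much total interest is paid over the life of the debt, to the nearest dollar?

Monthly rate r = 20.9%/12 = 1.74167% = 0.0174167.
Payoff takes n = ⌈−ln(1 − rB₀/P)/ln(1+r)⌉ = ⌈66.447⌉ = 67 payments; the last is $71.90.
Total paid = 66·$160.00 + $71.90 = $10,631.90.
Total interest = total paid − principal = $10,631.90 − $6,270.00 = $4,361.90.

$4,362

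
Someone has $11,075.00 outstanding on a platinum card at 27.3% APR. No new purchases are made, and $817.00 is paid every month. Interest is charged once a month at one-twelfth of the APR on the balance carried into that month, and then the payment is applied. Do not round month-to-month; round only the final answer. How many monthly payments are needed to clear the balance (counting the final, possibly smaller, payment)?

17 payments

Monthly rate r = 27.3%/12 = 2.275% = 0.02275.
Recurrence: B ← B·(1+r) − $817.00.
Month 1: interest $251.96; balance after payment $10,509.96.
Month 2: interest $239.10; balance after payment $9,932.06.
Closed form: n = −ln(1 − rB₀/P)/ln(1+r) = −ln(0.69161)/ln(1.02275) ≈ 16.392, so the balance reaches zero during payment 17.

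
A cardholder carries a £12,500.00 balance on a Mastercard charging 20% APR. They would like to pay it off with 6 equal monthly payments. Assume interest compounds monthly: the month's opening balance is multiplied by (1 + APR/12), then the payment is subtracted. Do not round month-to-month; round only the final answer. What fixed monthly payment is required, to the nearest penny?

£2,206.53

Monthly rate r = 20%/12 = 1.66667% = 0.0166667.
Level-payment amortization: P = B₀·r / (1 − (1+r)^(−n)) = 12500.00·0.0166667 / (1 − 1.01667^(−6)).
Denominator 1 − (1+r)^(−6) = 0.0944165182.
P = 208.333 / 0.0944165182 ≈ 2206.53.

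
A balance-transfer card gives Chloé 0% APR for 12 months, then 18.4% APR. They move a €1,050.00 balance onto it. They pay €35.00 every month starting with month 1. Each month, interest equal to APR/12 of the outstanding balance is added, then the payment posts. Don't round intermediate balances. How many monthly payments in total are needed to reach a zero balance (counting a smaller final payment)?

Promo months 1–12 at r₀ = 0%/12 = 0; months 13+ at r₁ = 18.4%/12 = 0.0153333.
After month 12 (no interest yet): B = €1,050.00 − 12·€35.00 = €630.00.
Then at r₁ with €35.00/mo: n₂ = −ln(1 − r₁·B/P)/ln(1+r₁) ≈ 21.22 → 22 more payments.

34 payments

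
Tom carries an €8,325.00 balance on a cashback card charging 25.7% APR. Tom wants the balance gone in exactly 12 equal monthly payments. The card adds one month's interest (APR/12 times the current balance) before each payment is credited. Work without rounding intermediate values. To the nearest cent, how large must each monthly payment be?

Monthly rate r = 25.7%/12 = 2.14167% = 0.0214167.
Level-payment amortization: P = B₀·r / (1 − (1+r)^(−n)) = 8325.00·0.0214167 / (1 − 1.02142^(−12)).
Denominator 1 − (1+r)^(−12) = 0.224530503.
P = 178.294 / 0.224530503 ≈ 794.07.

€794.07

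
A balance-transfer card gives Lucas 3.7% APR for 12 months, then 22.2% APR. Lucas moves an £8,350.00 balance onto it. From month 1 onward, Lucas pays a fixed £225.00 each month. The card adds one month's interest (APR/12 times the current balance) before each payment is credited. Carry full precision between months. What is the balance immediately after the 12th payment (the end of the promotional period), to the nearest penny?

Promo months 1–12 at r₀ = 3.7%/12 = 0.00308333; months 13+ at r₁ = 22.2%/12 = 0.0185.
After month 12: iterate B ← B·(1+r₀) − £225.00 for 12 months → £5,917.98.

£5,917.98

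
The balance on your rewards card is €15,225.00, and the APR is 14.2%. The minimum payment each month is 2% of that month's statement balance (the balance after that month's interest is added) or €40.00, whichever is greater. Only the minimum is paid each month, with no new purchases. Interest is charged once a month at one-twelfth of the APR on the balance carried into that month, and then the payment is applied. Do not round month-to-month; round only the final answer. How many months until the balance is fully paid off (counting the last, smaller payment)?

317 months

Monthly rate r = 14.2%/12 = 1.18333% = 0.0118333.
While 2% of the post-interest balance exceeds €40.00, each month B ← (B·(1+r))·(1 − 0.02), i.e. B shrinks by the factor (1+r)·0.98 = 0.9916.
This holds for months 1–242. Entering month 243 the balance is €1,975.34; 2% of the post-interest balance is now below €40.00, so the flat €40.00 minimum applies from here.
From month 243 a fixed €40.00 at rate r clears €1,975.34 in 75 more payments. Total: 242 + 75 = 317 months.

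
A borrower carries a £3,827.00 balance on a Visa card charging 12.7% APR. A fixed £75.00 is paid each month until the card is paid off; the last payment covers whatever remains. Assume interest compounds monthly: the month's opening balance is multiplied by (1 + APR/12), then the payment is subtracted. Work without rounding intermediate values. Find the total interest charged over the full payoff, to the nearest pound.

£1,706

Monthly rate r = 12.7%/12 = 1.05833% = 0.0105833.
Payoff takes n = ⌈−ln(1 − rB₀/P)/ln(1+r)⌉ = ⌈73.767⌉ = 74 payments; the last is £57.60.
Total paid = 73·£75.00 + £57.60 = £5,532.60.
Total interest = total paid − principal = £5,532.60 − £3,827.00 = £1,705.60.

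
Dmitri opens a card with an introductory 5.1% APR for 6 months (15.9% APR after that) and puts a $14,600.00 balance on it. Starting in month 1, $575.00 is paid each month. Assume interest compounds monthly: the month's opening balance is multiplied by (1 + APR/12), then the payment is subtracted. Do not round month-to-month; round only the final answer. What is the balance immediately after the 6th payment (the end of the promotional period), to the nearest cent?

$11,489.41

Promo months 1–6 at r₀ = 5.1%/12 = 0.00425; months 7+ at r₁ = 15.9%/12 = 0.01325.
After month 6: iterate B ← B·(1+r₀) − $575.00 for 6 months → $11,489.41.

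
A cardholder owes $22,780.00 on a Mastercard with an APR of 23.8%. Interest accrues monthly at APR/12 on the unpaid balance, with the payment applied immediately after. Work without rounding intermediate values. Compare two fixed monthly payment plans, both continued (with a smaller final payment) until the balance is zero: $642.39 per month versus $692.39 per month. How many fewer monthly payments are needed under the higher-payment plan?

Monthly rate r = 23.8%/12 = 1.98333% = 0.0198333.
At $642.39/mo: n = ⌈−ln(1 − rB₀/P)/ln(1+r)⌉ = 62 payments (last $559.93); total interest = total paid − $22,780.00 = $16,965.72.
At $692.39/mo: 54 payments (last $571.79); total interest $14,488.46.
Payments saved = 62 − 54 = 8.

8 fewer payments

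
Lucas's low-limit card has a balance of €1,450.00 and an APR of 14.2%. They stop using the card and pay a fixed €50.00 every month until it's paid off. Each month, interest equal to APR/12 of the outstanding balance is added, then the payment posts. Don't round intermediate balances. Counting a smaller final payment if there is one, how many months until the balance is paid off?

36 payments

Monthly rate r = 14.2%/12 = 1.18333% = 0.0118333.
Recurrence: B ← B·(1+r) − €50.00.
Month 1: interest €17.16; balance after payment €1,417.16.
Month 2: interest €16.77; balance after payment €1,383.93.
Closed form: n = −ln(1 − rB₀/P)/ln(1+r) = −ln(0.65683)/ln(1.01183) ≈ 35.730, so the balance reaches zero during payment 36.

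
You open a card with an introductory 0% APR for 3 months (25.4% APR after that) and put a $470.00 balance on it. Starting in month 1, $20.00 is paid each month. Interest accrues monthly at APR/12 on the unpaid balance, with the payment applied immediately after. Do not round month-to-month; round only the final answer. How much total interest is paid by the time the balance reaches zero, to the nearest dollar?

Promo months 1–3 at r₀ = 0%/12 = 0; months 4+ at r₁ = 25.4%/12 = 0.0211667.
After month 3 (no interest yet): B = $470.00 − 3·$20.00 = $410.00.
Then at r₁ with $20.00/mo: n₂ = −ln(1 − r₁·B/P)/ln(1+r₁) ≈ 27.17 → 28 more payments.
Total paid = 30·$20.00 + $3.35 = $603.35; interest = $603.35 − $470.00 = $133.35.

$133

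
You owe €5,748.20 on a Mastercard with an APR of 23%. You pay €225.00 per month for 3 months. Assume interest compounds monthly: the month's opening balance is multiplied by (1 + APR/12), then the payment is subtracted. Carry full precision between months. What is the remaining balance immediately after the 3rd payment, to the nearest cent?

Monthly rate r = 23%/12 = 1.91667% = 0.0191667.
Each month: B ← B·(1+r) − €225.00.
Month 1: interest €110.17; balance after payment €5,633.37.
Month 2: interest €107.97; balance after payment €5,516.35.
Month 3: interest €105.73; balance after payment €5,397.08.

€5,397.08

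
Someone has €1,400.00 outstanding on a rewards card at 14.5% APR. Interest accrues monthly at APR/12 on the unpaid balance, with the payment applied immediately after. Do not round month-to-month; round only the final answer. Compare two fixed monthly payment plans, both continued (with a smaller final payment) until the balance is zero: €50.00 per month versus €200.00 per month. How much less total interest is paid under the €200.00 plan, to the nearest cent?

€247.44

Monthly rate r = 14.5%/12 = 1.20833% = 0.0120833.
At €50.00/mo: n = ⌈−ln(1 − rB₀/P)/ln(1+r)⌉ = 35 payments (last €19.31); total interest = total paid − €1,400.00 = €319.31.
At €200.00/mo: 8 payments (last €71.87); total interest €71.87.
Interest saved = €319.31 − €71.87 = €247.44.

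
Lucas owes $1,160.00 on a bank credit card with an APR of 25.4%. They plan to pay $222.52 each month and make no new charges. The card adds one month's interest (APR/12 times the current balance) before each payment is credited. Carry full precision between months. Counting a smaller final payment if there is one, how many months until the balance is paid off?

6 months

Monthly rate r = 25.4%/12 = 2.11667% = 0.0211667.
Recurrence: B ← B·(1+r) − $222.52.
Month 1: interest $24.55; balance after payment $962.03.
Month 2: interest $20.36; balance after payment $759.88.
Month 3: interest $16.08; balance after payment $553.44.
Month 4: interest $11.71; balance after payment $342.63.
Month 5: interest $7.25; balance after payment $127.37.
Month 6: interest $2.70; balance after payment $0.00.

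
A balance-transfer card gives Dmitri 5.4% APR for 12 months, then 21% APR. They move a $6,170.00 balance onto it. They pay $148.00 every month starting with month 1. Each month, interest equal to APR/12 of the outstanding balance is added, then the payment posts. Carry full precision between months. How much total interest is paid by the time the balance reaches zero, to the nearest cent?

Promo months 1–12 at r₀ = 5.4%/12 = 0.0045; months 13+ at r₁ = 21%/12 = 0.0175.
After month 12: iterate B ← B·(1+r₀) − $148.00 for 12 months → $4,690.93.
Then at r₁ with $148.00/mo: n₂ = −ln(1 − r₁·B/P)/ln(1+r₁) ≈ 46.63 → 47 more payments.
Total paid = 58·$148.00 + $93.32 = $8,677.32; interest = $8,677.32 − $6,170.00 = $2,507.32.

$2,507.32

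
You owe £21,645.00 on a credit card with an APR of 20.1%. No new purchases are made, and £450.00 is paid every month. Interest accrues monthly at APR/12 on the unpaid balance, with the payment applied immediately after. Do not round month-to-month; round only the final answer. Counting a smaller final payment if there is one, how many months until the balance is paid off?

Monthly rate r = 20.1%/12 = 1.675% = 0.01675.
Recurrence: B ← B·(1+r) − £450.00.
Month 1: interest £362.55; balance after payment £21,557.55.
Month 2: interest £361.09; balance after payment £21,468.64.
Closed form: n = −ln(1 − rB₀/P)/ln(1+r) = −ln(0.19432)/ln(1.01675) ≈ 98.621, so the balance reaches zero during payment 99.

99 months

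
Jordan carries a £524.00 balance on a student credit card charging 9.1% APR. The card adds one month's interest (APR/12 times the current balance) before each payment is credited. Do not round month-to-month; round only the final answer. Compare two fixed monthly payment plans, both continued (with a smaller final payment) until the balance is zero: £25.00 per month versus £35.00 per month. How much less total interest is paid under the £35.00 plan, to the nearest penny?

Monthly rate r = 9.1%/12 = 0.758333% = 0.00758333.
At £25.00/mo: n = ⌈−ln(1 − rB₀/P)/ln(1+r)⌉ = 23 payments (last £22.83); total interest = total paid − £524.00 = £48.83.
At £35.00/mo: 16 payments (last £33.32); total interest £34.32.
Interest saved = £48.83 − £34.32 = £14.51.

£14.51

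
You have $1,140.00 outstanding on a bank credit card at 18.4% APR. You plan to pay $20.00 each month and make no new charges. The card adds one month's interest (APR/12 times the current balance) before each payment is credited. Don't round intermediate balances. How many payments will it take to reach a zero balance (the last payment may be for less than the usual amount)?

Monthly rate r = 18.4%/12 = 1.53333% = 0.0153333.
Recurrence: B ← B·(1+r) − $20.00.
Month 1: interest $17.48; balance after payment $1,137.48.
Month 2: interest $17.44; balance after payment $1,134.92.
Closed form: n = −ln(1 − rB₀/P)/ln(1+r) = −ln(0.126)/ln(1.01533) ≈ 136.129, so the balance reaches zero during payment 137.

137 months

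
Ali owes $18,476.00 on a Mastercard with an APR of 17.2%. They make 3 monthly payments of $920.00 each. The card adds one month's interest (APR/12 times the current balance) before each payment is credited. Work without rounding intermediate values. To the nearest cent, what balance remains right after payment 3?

$16,482.16

Monthly rate r = 17.2%/12 = 1.43333% = 0.0143333.
Each month: B ← B·(1+r) − $920.00.
Month 1: interest $264.82; balance after payment $17,820.82.
Month 2: interest $255.43; balance after payment $17,156.25.
Month 3: interest $245.91; balance after payment $16,482.16.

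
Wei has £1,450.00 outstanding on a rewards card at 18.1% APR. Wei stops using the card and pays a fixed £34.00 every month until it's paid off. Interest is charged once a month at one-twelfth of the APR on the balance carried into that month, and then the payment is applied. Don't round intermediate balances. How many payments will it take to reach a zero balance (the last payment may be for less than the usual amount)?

69 payments

Monthly rate r = 18.1%/12 = 1.50833% = 0.0150833.
Recurrence: B ← B·(1+r) − £34.00.
Month 1: interest £21.87; balance after payment £1,437.87.
Month 2: interest £21.69; balance after payment £1,425.56.
Closed form: n = −ln(1 − rB₀/P)/ln(1+r) = −ln(0.35674)/ln(1.01508) ≈ 68.851, so the balance reaches zero during payment 69.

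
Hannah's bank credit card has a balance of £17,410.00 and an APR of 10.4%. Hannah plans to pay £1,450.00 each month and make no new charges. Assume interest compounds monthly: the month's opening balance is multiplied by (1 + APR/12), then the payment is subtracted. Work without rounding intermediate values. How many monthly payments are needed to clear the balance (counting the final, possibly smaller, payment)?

13 months

Monthly rate r = 10.4%/12 = 0.866667% = 0.00866667.
Recurrence: B ← B·(1+r) − £1,450.00.
Month 1: interest £150.89; balance after payment £16,110.89.
Month 2: interest £139.63; balance after payment £14,800.51.
Closed form: n = −ln(1 − rB₀/P)/ln(1+r) = −ln(0.89594)/ln(1.00867) ≈ 12.734, so the balance reaches zero during payment 13.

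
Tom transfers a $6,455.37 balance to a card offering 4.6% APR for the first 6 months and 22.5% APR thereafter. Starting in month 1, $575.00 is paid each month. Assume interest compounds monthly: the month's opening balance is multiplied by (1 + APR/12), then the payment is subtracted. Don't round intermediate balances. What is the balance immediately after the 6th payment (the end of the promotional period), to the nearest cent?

$3,122.04

Promo months 1–6 at r₀ = 4.6%/12 = 0.00383333; months 7+ at r₁ = 22.5%/12 = 0.01875.
After month 6: iterate B ← B·(1+r₀) − $575.00 for 6 months → $3,122.04.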